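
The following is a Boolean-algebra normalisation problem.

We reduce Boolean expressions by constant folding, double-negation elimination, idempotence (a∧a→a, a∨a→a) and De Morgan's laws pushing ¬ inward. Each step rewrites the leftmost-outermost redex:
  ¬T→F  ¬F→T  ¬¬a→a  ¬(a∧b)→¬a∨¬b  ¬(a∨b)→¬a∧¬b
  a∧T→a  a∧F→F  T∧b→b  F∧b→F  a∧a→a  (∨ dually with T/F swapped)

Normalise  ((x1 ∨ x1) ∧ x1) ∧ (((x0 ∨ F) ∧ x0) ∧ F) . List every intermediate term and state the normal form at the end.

Answer: normal form = F  (in 4 steps)

Derivation:
  start: ((x1 ∨ x1) ∧ x1) ∧ (((x0 ∨ F) ∧ x0) ∧ F)
  [1] (x1 ∧ x1) ∧ (((x0 ∨ F) ∧ x0) ∧ F)
  [2] x1 ∧ (((x0 ∨ F) ∧ x0) ∧ F)
  [3] x1 ∧ F
  [4] F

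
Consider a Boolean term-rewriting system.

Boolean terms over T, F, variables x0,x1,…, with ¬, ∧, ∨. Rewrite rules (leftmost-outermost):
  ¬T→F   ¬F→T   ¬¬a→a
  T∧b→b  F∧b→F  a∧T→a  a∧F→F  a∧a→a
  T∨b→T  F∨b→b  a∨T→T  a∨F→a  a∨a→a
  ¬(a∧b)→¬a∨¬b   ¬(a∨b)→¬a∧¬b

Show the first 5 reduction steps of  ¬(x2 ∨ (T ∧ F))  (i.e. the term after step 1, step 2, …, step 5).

Answer: after 5 steps: ¬x2 ∧ T

Working:
  start: ¬(x2 ∨ (T ∧ F))
  →1  ¬x2 ∧ ¬(T ∧ F)
  →2  ¬x2 ∧ (¬T ∨ ¬F)
  →3  ¬x2 ∧ (F ∨ ¬F)
  →4  ¬x2 ∧ ¬F
  →5  ¬x2 ∧ T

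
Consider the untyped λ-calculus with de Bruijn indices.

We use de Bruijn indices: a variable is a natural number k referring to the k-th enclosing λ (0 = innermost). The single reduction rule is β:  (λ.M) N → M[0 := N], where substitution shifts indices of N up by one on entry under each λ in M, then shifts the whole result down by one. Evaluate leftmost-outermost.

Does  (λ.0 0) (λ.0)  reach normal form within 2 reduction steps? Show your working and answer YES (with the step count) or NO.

Answer: YES — reaches normal form λ.0 in 2 ≤ 2 steps

Reduction:
  start: (λ.0 0) (λ.0)
  step 1: (λ.0) (λ.0)
  step 2: λ.0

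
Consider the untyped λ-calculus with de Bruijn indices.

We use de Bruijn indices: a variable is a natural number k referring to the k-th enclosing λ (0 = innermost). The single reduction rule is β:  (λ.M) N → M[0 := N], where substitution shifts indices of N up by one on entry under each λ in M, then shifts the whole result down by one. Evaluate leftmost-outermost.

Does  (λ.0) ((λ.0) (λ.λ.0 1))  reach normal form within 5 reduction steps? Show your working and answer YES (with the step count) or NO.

  start: (λ.0) ((λ.0) (λ.λ.0 1))
  [1] (λ.0) (λ.λ.0 1)
  [2] λ.λ.0 1

Answer: YES — reaches normal form λ.λ.0 1 in 2 ≤ 5 steps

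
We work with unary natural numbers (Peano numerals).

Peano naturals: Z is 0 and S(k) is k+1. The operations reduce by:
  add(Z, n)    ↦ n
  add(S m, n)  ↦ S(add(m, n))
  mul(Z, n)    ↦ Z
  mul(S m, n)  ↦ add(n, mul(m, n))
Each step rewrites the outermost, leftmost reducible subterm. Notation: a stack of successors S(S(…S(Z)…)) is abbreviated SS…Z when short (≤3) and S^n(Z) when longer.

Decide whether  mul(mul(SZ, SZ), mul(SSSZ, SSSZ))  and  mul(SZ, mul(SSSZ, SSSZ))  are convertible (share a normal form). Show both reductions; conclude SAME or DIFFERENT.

Term A:
  start: mul(mul(SZ, SZ), mul(SSSZ, SSSZ))
  →1  mul(add(SZ, mul(Z, SZ)), mul(SSSZ, SSSZ))
  →2  mul(S(add(Z, mul(Z, SZ))), mul(SSSZ, SSSZ))
  →3  add(mul(SSSZ, SSSZ), mul(add(Z, mul(Z, SZ)), mul(SSSZ, SSSZ)))
  →4  add(add(SSSZ, mul(SSZ, SSSZ)), mul(add(Z, mul(Z, SZ)), mul(SSSZ, SSSZ)))
  →5  add(S(add(SSZ, mul(SSZ, SSSZ))), mul(add(Z, mul(Z, SZ)), mul(SSSZ, SSSZ)))
  →6  S(add(add(SSZ, mul(SSZ, SSSZ)), mul(add(Z, mul(Z, SZ)), mul(SSSZ, SSSZ))))
  →7  S(add(S(add(SZ, mul(SSZ, SSSZ))), mul(add(Z, mul(Z, SZ)), mul(SSSZ, SSSZ))))
  →8  S(S(add(add(SZ, mul(SSZ, SSSZ)), mul(add(Z, mul(Z, SZ)), mul(SSSZ, SSSZ)))))
  →9  S(S(add(S(add(Z, mul(SSZ, SSSZ))), mul(add(Z, mul(Z, SZ)), mul(SSSZ, SSSZ)))))
  →10  S(S(S(add(add(Z, mul(SSZ, SSSZ)), mul(add(Z, mul(Z, SZ)), mul(SSSZ, SSSZ))))))
  →11  S(S(S(add(mul(SSZ, SSSZ), mul(add(Z, mul(Z, SZ)), mul(SSSZ, SSSZ))))))
  →12  S(S(S(add(add(SSSZ, mul(SZ, SSSZ)), mul(add(Z, mul(Z, SZ)), mul(SSSZ, SSSZ))))))
  →13  S(S(S(add(S(add(SSZ, mul(SZ, SSSZ))), mul(add(Z, mul(Z, SZ)), mul(SSSZ, SSSZ))))))
  →14  S(S(S(S(add(add(SSZ, mul(SZ, SSSZ)), mul(add(Z, mul(Z, SZ)), mul(SSSZ, SSSZ)))))))
  →15  S(S(S(S(add(S(add(SZ, mul(SZ, SSSZ))), mul(add(Z, mul(Z, SZ)), mul(SSSZ, SSSZ)))))))
  →16  S(S(S(S(S(add(add(SZ, mul(SZ, SSSZ)), mul(add(Z, mul(Z, SZ)), mul(SSSZ, SSSZ))))))))
  →17  S(S(S(S(S(add(S(add(Z, mul(SZ, SSSZ))), mul(add(Z, mul(Z, SZ)), mul(SSSZ, SSSZ))))))))
  →18  S(S(S(S(S(S(add(add(Z, mul(SZ, SSSZ)), mul(add(Z, mul(Z, SZ)), mul(SSSZ, SSSZ)))))))))
  →19  S(S(S(S(S(S(add(mul(SZ, SSSZ), mul(add(Z, mul(Z, SZ)), mul(SSSZ, SSSZ)))))))))
  →20  S(S(S(S(S(S(add(add(SSSZ, mul(Z, SSSZ)), mul(add(Z, mul(Z, SZ)), mul(SSSZ, SSSZ)))))))))
  →21  S(S(S(S(S(S(add(S(add(SSZ, mul(Z, SSSZ))), mul(add(Z, mul(Z, SZ)), mul(SSSZ, SSSZ)))))))))
  →22  S(S(S(S(S(S(S(add(add(SSZ, mul(Z, SSSZ)), mul(add(Z, mul(Z, SZ)), mul(SSSZ, SSSZ))))))))))
  →23  S(S(S(S(S(S(S(add(S(add(SZ, mul(Z, SSSZ))), mul(add(Z, mul(Z, SZ)), mul(SSSZ, SSSZ))))))))))
  →24  S(S(S(S(S(S(S(S(add(add(SZ, mul(Z, SSSZ)), mul(add(Z, mul(Z, SZ)), mul(SSSZ, SSSZ)))))))))))
  →25  S(S(S(S(S(S(S(S(add(S(add(Z, mul(Z, SSSZ))), mul(add(Z, mul(Z, SZ)), mul(SSSZ, SSSZ)))))))))))
  →26  S(S(S(S(S(S(S(S(S(add(add(Z, mul(Z, SSSZ)), mul(add(Z, mul(Z, SZ)), mul(SSSZ, SSSZ))))))))))))
  →27  S(S(S(S(S(S(S(S(S(add(mul(Z, SSSZ), mul(add(Z, mul(Z, SZ)), mul(SSSZ, SSSZ))))))))))))
  →28  S(S(S(S(S(S(S(S(S(add(Z, mul(add(Z, mul(Z, SZ)), mul(SSSZ, SSSZ))))))))))))
  →29  S(S(S(S(S(S(S(S(S(mul(add(Z, mul(Z, SZ)), mul(SSSZ, SSSZ)))))))))))
  →30  S(S(S(S(S(S(S(S(S(mul(mul(Z, SZ), mul(SSSZ, SSSZ)))))))))))
  →31  S(S(S(S(S(S(S(S(S(mul(Z, mul(SSSZ, SSSZ)))))))))))
  →32  S^9(Z)

Term B:
  start: mul(SZ, mul(SSSZ, SSSZ))
  →1  add(mul(SSSZ, SSSZ), mul(Z, mul(SSSZ, SSSZ)))
  →2  add(add(SSSZ, mul(SSZ, SSSZ)), mul(Z, mul(SSSZ, SSSZ)))
  →3  add(S(add(SSZ, mul(SSZ, SSSZ))), mul(Z, mul(SSSZ, SSSZ)))
  →4  S(add(add(SSZ, mul(SSZ, SSSZ)), mul(Z, mul(SSSZ, SSSZ))))
  →5  S(add(S(add(SZ, mul(SSZ, SSSZ))), mul(Z, mul(SSSZ, SSSZ))))
  →6  S(S(add(add(SZ, mul(SSZ, SSSZ)), mul(Z, mul(SSSZ, SSSZ)))))
  →7  S(S(add(S(add(Z, mul(SSZ, SSSZ))), mul(Z, mul(SSSZ, SSSZ)))))
  →8  S(S(S(add(add(Z, mul(SSZ, SSSZ)), mul(Z, mul(SSSZ, SSSZ))))))
  →9  S(S(S(add(mul(SSZ, SSSZ), mul(Z, mul(SSSZ, SSSZ))))))
  →10  S(S(S(add(add(SSSZ, mul(SZ, SSSZ)), mul(Z, mul(SSSZ, SSSZ))))))
  →11  S(S(S(add(S(add(SSZ, mul(SZ, SSSZ))), mul(Z, mul(SSSZ, SSSZ))))))
  →12  S(S(S(S(add(add(SSZ, mul(SZ, SSSZ)), mul(Z, mul(SSSZ, SSSZ)))))))
  →13  S(S(S(S(add(S(add(SZ, mul(SZ, SSSZ))), mul(Z, mul(SSSZ, SSSZ)))))))
  →14  S(S(S(S(S(add(add(SZ, mul(SZ, SSSZ)), mul(Z, mul(SSSZ, SSSZ))))))))
  →15  S(S(S(S(S(add(S(add(Z, mul(SZ, SSSZ))), mul(Z, mul(SSSZ, SSSZ))))))))
  →16  S(S(S(S(S(S(add(add(Z, mul(SZ, SSSZ)), mul(Z, mul(SSSZ, SSSZ)))))))))
  →17  S(S(S(S(S(S(add(mul(SZ, SSSZ), mul(Z, mul(SSSZ, SSSZ)))))))))
  →18  S(S(S(S(S(S(add(add(SSSZ, mul(Z, SSSZ)), mul(Z, mul(SSSZ, SSSZ)))))))))
  →19  S(S(S(S(S(S(add(S(add(SSZ, mul(Z, SSSZ))), mul(Z, mul(SSSZ, SSSZ)))))))))
  →20  S(S(S(S(S(S(S(add(add(SSZ, mul(Z, SSSZ)), mul(Z, mul(SSSZ, SSSZ))))))))))
  →21  S(S(S(S(S(S(S(add(S(add(SZ, mul(Z, SSSZ))), mul(Z, mul(SSSZ, SSSZ))))))))))
  →22  S(S(S(S(S(S(S(S(add(add(SZ, mul(Z, SSSZ)), mul(Z, mul(SSSZ, SSSZ)))))))))))
  →23  S(S(S(S(S(S(S(S(add(S(add(Z, mul(Z, SSSZ))), mul(Z, mul(SSSZ, SSSZ)))))))))))
  →24  S(S(S(S(S(S(S(S(S(add(add(Z, mul(Z, SSSZ)), mul(Z, mul(SSSZ, SSSZ))))))))))))
  →25  S(S(S(S(S(S(S(S(S(add(mul(Z, SSSZ), mul(Z, mul(SSSZ, SSSZ))))))))))))
  →26  S(S(S(S(S(S(S(S(S(add(Z, mul(Z, mul(SSSZ, SSSZ))))))))))))
  →27  S(S(S(S(S(S(S(S(S(mul(Z, mul(SSSZ, SSSZ)))))))))))
  →28  S^9(Z)

Answer: SAME — A ⇓ S^9(Z), B ⇓ S^9(Z)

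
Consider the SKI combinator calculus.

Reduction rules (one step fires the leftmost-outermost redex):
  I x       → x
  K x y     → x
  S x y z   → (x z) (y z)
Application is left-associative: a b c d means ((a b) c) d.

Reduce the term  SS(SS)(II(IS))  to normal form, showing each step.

  start: SS(SS)(II(IS))
  [1] S(II(IS))(SS(II(IS)))
  [2] S(I(IS))(SS(II(IS)))
  [3] S(IS)(SS(II(IS)))
  [4] SS(SS(II(IS)))
  [5] SS(SS(I(IS)))
  [6] SS(SS(IS))
  [7] SS(SSS)

Answer: normal form = SS(SSS)  (in 7 steps)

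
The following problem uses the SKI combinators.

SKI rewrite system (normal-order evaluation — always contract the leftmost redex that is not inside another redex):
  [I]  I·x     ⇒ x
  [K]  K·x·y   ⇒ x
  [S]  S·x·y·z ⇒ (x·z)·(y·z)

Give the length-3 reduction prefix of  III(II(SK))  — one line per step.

  start: III(II(SK))
  →1  II(II(SK))
  →2  I(II(SK))
  →3  II(SK)

Answer: after 3 steps: II(SK)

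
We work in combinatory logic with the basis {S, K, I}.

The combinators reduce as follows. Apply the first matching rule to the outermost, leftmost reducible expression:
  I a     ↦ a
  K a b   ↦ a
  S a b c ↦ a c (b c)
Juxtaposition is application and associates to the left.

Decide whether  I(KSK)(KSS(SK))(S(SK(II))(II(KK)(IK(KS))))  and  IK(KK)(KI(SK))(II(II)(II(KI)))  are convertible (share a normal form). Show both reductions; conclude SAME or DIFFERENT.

Term A:
  start: I(KSK)(KSS(SK))(S(SK(II))(II(KK)(IK(KS))))
  step 1: KSK(KSS(SK))(S(SK(II))(II(KK)(IK(KS))))
  step 2: S(KSS(SK))(S(SK(II))(II(KK)(IK(KS))))
  step 3: S(S(SK))(S(SK(II))(II(KK)(IK(KS))))
  step 4: S(S(SK))(S(SKI)(II(KK)(IK(KS))))
  step 5: S(S(SK))(S(SKI)(I(KK)(IK(KS))))
  step 6: S(S(SK))(S(SKI)(KK(IK(KS))))
  step 7: S(S(SK))(S(SKI)K)

Term B:
  start: IK(KK)(KI(SK))(II(II)(II(KI)))
  step 1: K(KK)(KI(SK))(II(II)(II(KI)))
  step 2: KK(II(II)(II(KI)))
  step 3: K

Answer: DIFFERENT — A ⇓ S(S(SK))(S(SKI)K), B ⇓ K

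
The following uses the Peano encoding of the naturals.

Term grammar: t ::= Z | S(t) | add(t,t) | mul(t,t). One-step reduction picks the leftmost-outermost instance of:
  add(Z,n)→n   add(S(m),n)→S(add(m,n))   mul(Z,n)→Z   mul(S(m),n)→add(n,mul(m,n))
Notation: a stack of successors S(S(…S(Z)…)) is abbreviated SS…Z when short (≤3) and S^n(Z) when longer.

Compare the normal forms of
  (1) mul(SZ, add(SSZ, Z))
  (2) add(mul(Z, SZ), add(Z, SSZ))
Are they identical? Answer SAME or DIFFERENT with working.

Term A:
  start: mul(SZ, add(SSZ, Z))
  step 1: add(add(SSZ, Z), mul(Z, add(SSZ, Z)))
  step 2: add(S(add(SZ, Z)), mul(Z, add(SSZ, Z)))
  step 3: S(add(add(SZ, Z), mul(Z, add(SSZ, Z))))
  step 4: S(add(S(add(Z, Z)), mul(Z, add(SSZ, Z))))
  step 5: S(S(add(add(Z, Z), mul(Z, add(SSZ, Z)))))
  step 6: S(S(add(Z, mul(Z, add(SSZ, Z)))))
  step 7: S(S(mul(Z, add(SSZ, Z))))
  step 8: SSZ

Term B:
  start: add(mul(Z, SZ), add(Z, SSZ))
  step 1: add(Z, add(Z, SSZ))
  step 2: add(Z, SSZ)
  step 3: SSZ

Answer: SAME — A ⇓ SSZ, B ⇓ SSZ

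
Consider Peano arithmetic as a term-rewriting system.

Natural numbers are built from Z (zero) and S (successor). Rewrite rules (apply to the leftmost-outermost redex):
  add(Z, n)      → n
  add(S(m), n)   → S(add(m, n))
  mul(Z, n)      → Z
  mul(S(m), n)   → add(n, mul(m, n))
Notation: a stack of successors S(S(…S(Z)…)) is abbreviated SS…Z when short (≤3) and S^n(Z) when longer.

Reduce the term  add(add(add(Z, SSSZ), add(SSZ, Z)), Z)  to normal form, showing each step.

  start: add(add(add(Z, SSSZ), add(SSZ, Z)), Z)
  step 1: add(add(SSSZ, add(SSZ, Z)), Z)
  step 2: add(S(add(SSZ, add(SSZ, Z))), Z)
  step 3: S(add(add(SSZ, add(SSZ, Z)), Z))
  step 4: S(add(S(add(SZ, add(SSZ, Z))), Z))
  step 5: S(S(add(add(SZ, add(SSZ, Z)), Z)))
  step 6: S(S(add(S(add(Z, add(SSZ, Z))), Z)))
  step 7: S(S(S(add(add(Z, add(SSZ, Z)), Z))))
  step 8: S(S(S(add(add(SSZ, Z), Z))))
  step 9: S(S(S(add(S(add(SZ, Z)), Z))))
  step 10: S(S(S(S(add(add(SZ, Z), Z)))))
  step 11: S(S(S(S(add(S(add(Z, Z)), Z)))))
  step 12: S(S(S(S(S(add(add(Z, Z), Z))))))
  step 13: S(S(S(S(S(add(Z, Z))))))
  step 14: S^5(Z)

Answer: normal form = S^5(Z)  (in 14 steps)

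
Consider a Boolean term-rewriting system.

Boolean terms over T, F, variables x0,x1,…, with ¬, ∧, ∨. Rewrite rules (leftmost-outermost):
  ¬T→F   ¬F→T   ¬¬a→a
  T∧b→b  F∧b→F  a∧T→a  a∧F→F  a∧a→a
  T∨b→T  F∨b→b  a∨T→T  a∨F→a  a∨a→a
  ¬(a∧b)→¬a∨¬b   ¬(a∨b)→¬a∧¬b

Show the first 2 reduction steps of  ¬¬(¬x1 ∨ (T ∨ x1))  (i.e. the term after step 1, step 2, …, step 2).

  start: ¬¬(¬x1 ∨ (T ∨ x1))
  →1  ¬x1 ∨ (T ∨ x1)
  →2  ¬x1 ∨ T

Answer: after 2 steps: ¬x1 ∨ T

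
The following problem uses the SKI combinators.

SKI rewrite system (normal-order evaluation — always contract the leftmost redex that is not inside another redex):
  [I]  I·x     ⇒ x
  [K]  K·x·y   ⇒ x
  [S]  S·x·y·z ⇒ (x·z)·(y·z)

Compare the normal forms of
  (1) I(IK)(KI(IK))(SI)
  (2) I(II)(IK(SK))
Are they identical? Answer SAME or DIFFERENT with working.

Term A:
  start: I(IK)(KI(IK))(SI)
  →1  IK(KI(IK))(SI)
  →2  K(KI(IK))(SI)
  →3  KI(IK)
  →4  I

Term B:
  start: I(II)(IK(SK))
  →1  II(IK(SK))
  →2  I(IK(SK))
  →3  IK(SK)
  →4  K(SK)

Answer: DIFFERENT — A ⇓ I, B ⇓ K(SK)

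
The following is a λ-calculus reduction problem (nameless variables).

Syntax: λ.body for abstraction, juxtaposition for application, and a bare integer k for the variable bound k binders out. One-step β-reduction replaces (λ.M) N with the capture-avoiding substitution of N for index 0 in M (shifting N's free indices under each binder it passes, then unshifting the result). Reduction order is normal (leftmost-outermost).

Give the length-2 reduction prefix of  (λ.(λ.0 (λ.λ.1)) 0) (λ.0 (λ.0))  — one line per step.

  start: (λ.(λ.0 (λ.λ.1)) 0) (λ.0 (λ.0))
  [1] (λ.0 (λ.λ.1)) (λ.0 (λ.0))
  [2] (λ.0 (λ.0)) (λ.λ.1)

Answer: after 2 steps: (λ.0 (λ.0)) (λ.λ.1)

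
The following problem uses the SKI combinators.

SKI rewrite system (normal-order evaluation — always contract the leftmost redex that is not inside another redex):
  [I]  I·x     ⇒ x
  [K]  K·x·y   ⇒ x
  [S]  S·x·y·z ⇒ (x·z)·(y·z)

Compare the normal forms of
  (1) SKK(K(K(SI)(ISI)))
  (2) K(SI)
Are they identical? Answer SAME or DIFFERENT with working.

Term A:
  start: SKK(K(K(SI)(ISI)))
  step 1: K(K(K(SI)(ISI)))(K(K(K(SI)(ISI))))
  step 2: K(K(SI)(ISI))
  step 3: K(SI)

Term B:
  start: K(SI)

Answer: SAME — A ⇓ K(SI), B ⇓ K(SI)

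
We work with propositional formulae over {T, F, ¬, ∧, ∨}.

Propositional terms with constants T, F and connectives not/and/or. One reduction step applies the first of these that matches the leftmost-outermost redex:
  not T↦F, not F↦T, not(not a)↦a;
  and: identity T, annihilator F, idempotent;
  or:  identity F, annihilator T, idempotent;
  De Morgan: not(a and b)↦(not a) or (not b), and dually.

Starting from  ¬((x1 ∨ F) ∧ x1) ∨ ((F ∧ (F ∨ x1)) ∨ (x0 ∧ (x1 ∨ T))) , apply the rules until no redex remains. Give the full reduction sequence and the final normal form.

  start: ¬((x1 ∨ F) ∧ x1) ∨ ((F ∧ (F ∨ x1)) ∨ (x0 ∧ (x1 ∨ T)))
  step 1: (¬(x1 ∨ F) ∨ ¬x1) ∨ ((F ∧ (F ∨ x1)) ∨ (x0 ∧ (x1 ∨ T)))
  step 2: ((¬x1 ∧ ¬F) ∨ ¬x1) ∨ ((F ∧ (F ∨ x1)) ∨ (x0 ∧ (x1 ∨ T)))
  step 3: ((¬x1 ∧ T) ∨ ¬x1) ∨ ((F ∧ (F ∨ x1)) ∨ (x0 ∧ (x1 ∨ T)))
  step 4: (¬x1 ∨ ¬x1) ∨ ((F ∧ (F ∨ x1)) ∨ (x0 ∧ (x1 ∨ T)))
  step 5: ¬x1 ∨ ((F ∧ (F ∨ x1)) ∨ (x0 ∧ (x1 ∨ T)))
  step 6: ¬x1 ∨ (F ∨ (x0 ∧ (x1 ∨ T)))
  step 7: ¬x1 ∨ (x0 ∧ (x1 ∨ T))
  step 8: ¬x1 ∨ (x0 ∧ T)
  step 9: ¬x1 ∨ x0

Answer: normal form = ¬x1 ∨ x0  (in 9 steps)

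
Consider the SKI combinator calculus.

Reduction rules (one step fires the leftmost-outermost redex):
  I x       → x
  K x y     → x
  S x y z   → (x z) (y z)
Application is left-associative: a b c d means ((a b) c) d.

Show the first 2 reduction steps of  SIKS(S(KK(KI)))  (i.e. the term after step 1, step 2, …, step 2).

  start: SIKS(S(KK(KI)))
  step 1: IS(KS)(S(KK(KI)))
  step 2: S(KS)(S(KK(KI)))

Answer: after 2 steps: S(KS)(S(KK(KI)))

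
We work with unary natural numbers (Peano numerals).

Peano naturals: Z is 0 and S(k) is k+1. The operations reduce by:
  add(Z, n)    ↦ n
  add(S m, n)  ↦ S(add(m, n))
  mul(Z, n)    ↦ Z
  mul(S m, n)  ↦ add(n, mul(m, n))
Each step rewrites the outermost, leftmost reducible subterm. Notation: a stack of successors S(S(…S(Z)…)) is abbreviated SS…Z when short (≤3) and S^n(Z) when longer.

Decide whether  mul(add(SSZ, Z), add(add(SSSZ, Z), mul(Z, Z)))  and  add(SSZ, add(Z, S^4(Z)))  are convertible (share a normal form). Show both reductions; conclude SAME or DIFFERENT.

Answer: SAME — A ⇓ S^6(Z), B ⇓ S^6(Z)

Derivation:
Term A:
  start: mul(add(SSZ, Z), add(add(SSSZ, Z), mul(Z, Z)))
  [1] mul(S(add(SZ, Z)), add(add(SSSZ, Z), mul(Z, Z)))
  [2] add(add(add(SSSZ, Z), mul(Z, Z)), mul(add(SZ, Z), add(add(SSSZ, Z), mul(Z, Z))))
  [3] add(add(S(add(SSZ, Z)), mul(Z, Z)), mul(add(SZ, Z), add(add(SSSZ, Z), mul(Z, Z))))
  [4] add(S(add(add(SSZ, Z), mul(Z, Z))), mul(add(SZ, Z), add(add(SSSZ, Z), mul(Z, Z))))
  [5] S(add(add(add(SSZ, Z), mul(Z, Z)), mul(add(SZ, Z), add(add(SSSZ, Z), mul(Z, Z)))))
  [6] S(add(add(S(add(SZ, Z)), mul(Z, Z)), mul(add(SZ, Z), add(add(SSSZ, Z), mul(Z, Z)))))
  [7] S(add(S(add(add(SZ, Z), mul(Z, Z))), mul(add(SZ, Z), add(add(SSSZ, Z), mul(Z, Z)))))
  [8] S(S(add(add(add(SZ, Z), mul(Z, Z)), mul(add(SZ, Z), add(add(SSSZ, Z), mul(Z, Z))))))
  [9] S(S(add(add(S(add(Z, Z)), mul(Z, Z)), mul(add(SZ, Z), add(add(SSSZ, Z), mul(Z, Z))))))
  [10] S(S(add(S(add(add(Z, Z), mul(Z, Z))), mul(add(SZ, Z), add(add(SSSZ, Z), mul(Z, Z))))))
  [11] S(S(S(add(add(add(Z, Z), mul(Z, Z)), mul(add(SZ, Z), add(add(SSSZ, Z), mul(Z, Z)))))))
  [12] S(S(S(add(add(Z, mul(Z, Z)), mul(add(SZ, Z), add(add(SSSZ, Z), mul(Z, Z)))))))
  [13] S(S(S(add(mul(Z, Z), mul(add(SZ, Z), add(add(SSSZ, Z), mul(Z, Z)))))))
  [14] S(S(S(add(Z, mul(add(SZ, Z), add(add(SSSZ, Z), mul(Z, Z)))))))
  [15] S(S(S(mul(add(SZ, Z), add(add(SSSZ, Z), mul(Z, Z))))))
  [16] S(S(S(mul(S(add(Z, Z)), add(add(SSSZ, Z), mul(Z, Z))))))
  [17] S(S(S(add(add(add(SSSZ, Z), mul(Z, Z)), mul(add(Z, Z), add(add(SSSZ, Z), mul(Z, Z)))))))
  [18] S(S(S(add(add(S(add(SSZ, Z)), mul(Z, Z)), mul(add(Z, Z), add(add(SSSZ, Z), mul(Z, Z)))))))
  [19] S(S(S(add(S(add(add(SSZ, Z), mul(Z, Z))), mul(add(Z, Z), add(add(SSSZ, Z), mul(Z, Z)))))))
  [20] S(S(S(S(add(add(add(SSZ, Z), mul(Z, Z)), mul(add(Z, Z), add(add(SSSZ, Z), mul(Z, Z))))))))
  [21] S(S(S(S(add(add(S(add(SZ, Z)), mul(Z, Z)), mul(add(Z, Z), add(add(SSSZ, Z), mul(Z, Z))))))))
  [22] S(S(S(S(add(S(add(add(SZ, Z), mul(Z, Z))), mul(add(Z, Z), add(add(SSSZ, Z), mul(Z, Z))))))))
  [23] S(S(S(S(S(add(add(add(SZ, Z), mul(Z, Z)), mul(add(Z, Z), add(add(SSSZ, Z), mul(Z, Z)))))))))
  [24] S(S(S(S(S(add(add(S(add(Z, Z)), mul(Z, Z)), mul(add(Z, Z), add(add(SSSZ, Z), mul(Z, Z)))))))))
  [25] S(S(S(S(S(add(S(add(add(Z, Z), mul(Z, Z))), mul(add(Z, Z), add(add(SSSZ, Z), mul(Z, Z)))))))))
  [26] S(S(S(S(S(S(add(add(add(Z, Z), mul(Z, Z)), mul(add(Z, Z), add(add(SSSZ, Z), mul(Z, Z))))))))))
  [27] S(S(S(S(S(S(add(add(Z, mul(Z, Z)), mul(add(Z, Z), add(add(SSSZ, Z), mul(Z, Z))))))))))
  [28] S(S(S(S(S(S(add(mul(Z, Z), mul(add(Z, Z), add(add(SSSZ, Z), mul(Z, Z))))))))))
  [29] S(S(S(S(S(S(add(Z, mul(add(Z, Z), add(add(SSSZ, Z), mul(Z, Z))))))))))
  [30] S(S(S(S(S(S(mul(add(Z, Z), add(add(SSSZ, Z), mul(Z, Z)))))))))
  [31] S(S(S(S(S(S(mul(Z, add(add(SSSZ, Z), mul(Z, Z)))))))))
  [32] S^6(Z)

Term B:
  start: add(SSZ, add(Z, S^4(Z)))
  [1] S(add(SZ, add(Z, S^4(Z))))
  [2] S(S(add(Z, add(Z, S^4(Z)))))
  [3] S(S(add(Z, S^4(Z))))
  [4] S^6(Z)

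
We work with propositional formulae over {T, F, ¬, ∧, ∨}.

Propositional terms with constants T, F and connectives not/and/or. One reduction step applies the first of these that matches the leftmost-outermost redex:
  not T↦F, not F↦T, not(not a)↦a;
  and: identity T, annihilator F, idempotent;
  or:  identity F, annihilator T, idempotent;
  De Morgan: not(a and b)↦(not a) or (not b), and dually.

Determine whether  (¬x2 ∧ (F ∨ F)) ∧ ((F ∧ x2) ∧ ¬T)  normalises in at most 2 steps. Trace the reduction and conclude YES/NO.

  start: (¬x2 ∧ (F ∨ F)) ∧ ((F ∧ x2) ∧ ¬T)
  →1  (¬x2 ∧ F) ∧ ((F ∧ x2) ∧ ¬T)
  →2  F ∧ ((F ∧ x2) ∧ ¬T)

Answer: NO — after 2 steps the term is F ∧ ((F ∧ x2) ∧ ¬T), not yet normal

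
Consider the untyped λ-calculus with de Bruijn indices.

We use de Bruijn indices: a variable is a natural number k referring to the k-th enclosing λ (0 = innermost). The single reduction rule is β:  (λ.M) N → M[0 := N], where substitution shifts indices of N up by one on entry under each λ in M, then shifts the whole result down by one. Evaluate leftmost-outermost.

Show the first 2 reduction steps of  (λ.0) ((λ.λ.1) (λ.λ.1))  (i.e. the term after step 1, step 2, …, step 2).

  start: (λ.0) ((λ.λ.1) (λ.λ.1))
  →1  (λ.λ.1) (λ.λ.1)
  →2  λ.λ.λ.1

Answer: after 2 steps: λ.λ.λ.1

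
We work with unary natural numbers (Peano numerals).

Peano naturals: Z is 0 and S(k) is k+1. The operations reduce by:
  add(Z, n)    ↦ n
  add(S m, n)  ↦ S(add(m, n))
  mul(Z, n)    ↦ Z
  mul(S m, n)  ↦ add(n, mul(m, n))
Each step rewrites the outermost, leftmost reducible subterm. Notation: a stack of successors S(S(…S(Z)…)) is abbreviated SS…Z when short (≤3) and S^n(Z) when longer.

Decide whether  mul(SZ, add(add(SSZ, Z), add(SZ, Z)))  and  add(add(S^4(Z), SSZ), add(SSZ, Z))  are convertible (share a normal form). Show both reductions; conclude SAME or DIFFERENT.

Term A:
  start: mul(SZ, add(add(SSZ, Z), add(SZ, Z)))
  step 1: add(add(add(SSZ, Z), add(SZ, Z)), mul(Z, add(add(SSZ, Z), add(SZ, Z))))
  step 2: add(add(S(add(SZ, Z)), add(SZ, Z)), mul(Z, add(add(SSZ, Z), add(SZ, Z))))
  step 3: add(S(add(add(SZ, Z), add(SZ, Z))), mul(Z, add(add(SSZ, Z), add(SZ, Z))))
  step 4: S(add(add(add(SZ, Z), add(SZ, Z)), mul(Z, add(add(SSZ, Z), add(SZ, Z)))))
  step 5: S(add(add(S(add(Z, Z)), add(SZ, Z)), mul(Z, add(add(SSZ, Z), add(SZ, Z)))))
  step 6: S(add(S(add(add(Z, Z), add(SZ, Z))), mul(Z, add(add(SSZ, Z), add(SZ, Z)))))
  step 7: S(S(add(add(add(Z, Z), add(SZ, Z)), mul(Z, add(add(SSZ, Z), add(SZ, Z))))))
  step 8: S(S(add(add(Z, add(SZ, Z)), mul(Z, add(add(SSZ, Z), add(SZ, Z))))))
  step 9: S(S(add(add(SZ, Z), mul(Z, add(add(SSZ, Z), add(SZ, Z))))))
  step 10: S(S(add(S(add(Z, Z)), mul(Z, add(add(SSZ, Z), add(SZ, Z))))))
  step 11: S(S(S(add(add(Z, Z), mul(Z, add(add(SSZ, Z), add(SZ, Z)))))))
  step 12: S(S(S(add(Z, mul(Z, add(add(SSZ, Z), add(SZ, Z)))))))
  step 13: S(S(S(mul(Z, add(add(SSZ, Z), add(SZ, Z))))))
  step 14: SSSZ

Term B:
  start: add(add(S^4(Z), SSZ), add(SSZ, Z))
  step 1: add(S(add(SSSZ, SSZ)), add(SSZ, Z))
  step 2: S(add(add(SSSZ, SSZ), add(SSZ, Z)))
  step 3: S(add(S(add(SSZ, SSZ)), add(SSZ, Z)))
  step 4: S(S(add(add(SSZ, SSZ), add(SSZ, Z))))
  step 5: S(S(add(S(add(SZ, SSZ)), add(SSZ, Z))))
  step 6: S(S(S(add(add(SZ, SSZ), add(SSZ, Z)))))
  step 7: S(S(S(add(S(add(Z, SSZ)), add(SSZ, Z)))))
  step 8: S(S(S(S(add(add(Z, SSZ), add(SSZ, Z))))))
  step 9: S(S(S(S(add(SSZ, add(SSZ, Z))))))
  step 10: S(S(S(S(S(add(SZ, add(SSZ, Z)))))))
  step 11: S(S(S(S(S(S(add(Z, add(SSZ, Z))))))))
  step 12: S(S(S(S(S(S(add(SSZ, Z)))))))
  step 13: S(S(S(S(S(S(S(add(SZ, Z))))))))
  step 14: S(S(S(S(S(S(S(S(add(Z, Z)))))))))
  step 15: S^8(Z)

Answer: DIFFERENT — A ⇓ SSSZ, B ⇓ S^8(Z)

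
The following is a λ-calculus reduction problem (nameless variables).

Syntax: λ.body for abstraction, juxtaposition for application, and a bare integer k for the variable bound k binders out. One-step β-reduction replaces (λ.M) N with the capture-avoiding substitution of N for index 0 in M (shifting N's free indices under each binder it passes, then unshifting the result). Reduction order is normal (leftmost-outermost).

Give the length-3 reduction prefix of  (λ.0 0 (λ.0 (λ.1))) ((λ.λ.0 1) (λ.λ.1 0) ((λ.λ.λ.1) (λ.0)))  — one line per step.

Answer: after 3 steps: (λ.λ.λ.1) (λ.0) (λ.λ.1 0) ((λ.λ.0 1) (λ.λ.1 0) ((λ.λ.λ.1) (λ.0))) (λ.0 (λ.1))

Derivation:
  start: (λ.0 0 (λ.0 (λ.1))) ((λ.λ.0 1) (λ.λ.1 0) ((λ.λ.λ.1) (λ.0)))
  →1  (λ.λ.0 1) (λ.λ.1 0) ((λ.λ.λ.1) (λ.0)) ((λ.λ.0 1) (λ.λ.1 0) ((λ.λ.λ.1) (λ.0))) (λ.0 (λ.1))
  →2  (λ.0 (λ.λ.1 0)) ((λ.λ.λ.1) (λ.0)) ((λ.λ.0 1) (λ.λ.1 0) ((λ.λ.λ.1) (λ.0))) (λ.0 (λ.1))
  →3  (λ.λ.λ.1) (λ.0) (λ.λ.1 0) ((λ.λ.0 1) (λ.λ.1 0) ((λ.λ.λ.1) (λ.0))) (λ.0 (λ.1))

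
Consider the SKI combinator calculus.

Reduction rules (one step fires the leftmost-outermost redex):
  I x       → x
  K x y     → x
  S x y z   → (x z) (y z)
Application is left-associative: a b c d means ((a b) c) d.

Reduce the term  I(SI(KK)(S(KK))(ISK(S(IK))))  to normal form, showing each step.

  start: I(SI(KK)(S(KK))(ISK(S(IK))))
  →1  SI(KK)(S(KK))(ISK(S(IK)))
  →2  I(S(KK))(KK(S(KK)))(ISK(S(IK)))
  →3  S(KK)(KK(S(KK)))(ISK(S(IK)))
  →4  KK(ISK(S(IK)))(KK(S(KK))(ISK(S(IK))))
  →5  K(KK(S(KK))(ISK(S(IK))))
  →6  K(K(ISK(S(IK))))
  →7  K(K(SK(S(IK))))
  →8  K(K(SK(SK)))

Answer: normal form = K(K(SK(SK)))  (in 8 steps)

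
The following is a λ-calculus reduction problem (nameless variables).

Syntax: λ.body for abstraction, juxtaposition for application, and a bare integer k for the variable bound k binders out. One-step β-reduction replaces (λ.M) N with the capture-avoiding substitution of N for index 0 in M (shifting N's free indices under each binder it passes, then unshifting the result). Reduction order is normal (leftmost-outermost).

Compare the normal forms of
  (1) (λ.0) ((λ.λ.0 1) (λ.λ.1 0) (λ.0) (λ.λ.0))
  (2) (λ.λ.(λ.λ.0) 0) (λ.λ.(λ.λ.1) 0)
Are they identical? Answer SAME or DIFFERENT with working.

Term A:
  start: (λ.0) ((λ.λ.0 1) (λ.λ.1 0) (λ.0) (λ.λ.0))
  step 1: (λ.λ.0 1) (λ.λ.1 0) (λ.0) (λ.λ.0)
  step 2: (λ.0 (λ.λ.1 0)) (λ.0) (λ.λ.0)
  step 3: (λ.0) (λ.λ.1 0) (λ.λ.0)
  step 4: (λ.λ.1 0) (λ.λ.0)
  step 5: λ.(λ.λ.0) 0
  step 6: λ.λ.0

Term B:
  start: (λ.λ.(λ.λ.0) 0) (λ.λ.(λ.λ.1) 0)
  step 1: λ.(λ.λ.0) 0
  step 2: λ.λ.0

Answer: SAME — A ⇓ λ.λ.0, B ⇓ λ.λ.0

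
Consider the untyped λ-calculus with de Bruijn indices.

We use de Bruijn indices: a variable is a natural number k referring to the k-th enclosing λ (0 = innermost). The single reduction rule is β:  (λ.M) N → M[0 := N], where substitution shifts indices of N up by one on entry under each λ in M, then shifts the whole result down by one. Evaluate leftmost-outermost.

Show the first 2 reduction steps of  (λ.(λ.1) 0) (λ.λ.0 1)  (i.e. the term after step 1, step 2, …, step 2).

Answer: after 2 steps: λ.λ.0 1

Derivation:
  start: (λ.(λ.1) 0) (λ.λ.0 1)
  step 1: (λ.λ.λ.0 1) (λ.λ.0 1)
  step 2: λ.λ.0 1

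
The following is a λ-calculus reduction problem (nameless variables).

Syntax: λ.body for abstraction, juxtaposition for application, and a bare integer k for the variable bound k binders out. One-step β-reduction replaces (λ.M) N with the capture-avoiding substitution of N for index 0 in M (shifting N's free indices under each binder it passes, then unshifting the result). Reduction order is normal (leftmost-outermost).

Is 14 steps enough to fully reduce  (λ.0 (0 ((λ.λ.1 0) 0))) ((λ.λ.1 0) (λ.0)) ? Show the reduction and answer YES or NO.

  start: (λ.0 (0 ((λ.λ.1 0) 0))) ((λ.λ.1 0) (λ.0))
  →1  (λ.λ.1 0) (λ.0) ((λ.λ.1 0) (λ.0) ((λ.λ.1 0) ((λ.λ.1 0) (λ.0))))
  →2  (λ.(λ.0) 0) ((λ.λ.1 0) (λ.0) ((λ.λ.1 0) ((λ.λ.1 0) (λ.0))))
  →3  (λ.0) ((λ.λ.1 0) (λ.0) ((λ.λ.1 0) ((λ.λ.1 0) (λ.0))))
  →4  (λ.λ.1 0) (λ.0) ((λ.λ.1 0) ((λ.λ.1 0) (λ.0)))
  →5  (λ.(λ.0) 0) ((λ.λ.1 0) ((λ.λ.1 0) (λ.0)))
  →6  (λ.0) ((λ.λ.1 0) ((λ.λ.1 0) (λ.0)))
  →7  (λ.λ.1 0) ((λ.λ.1 0) (λ.0))
  →8  λ.(λ.λ.1 0) (λ.0) 0
  →9  λ.(λ.(λ.0) 0) 0
  →10  λ.(λ.0) 0
  →11  λ.0

Answer: YES — reaches normal form λ.0 in 11 ≤ 14 steps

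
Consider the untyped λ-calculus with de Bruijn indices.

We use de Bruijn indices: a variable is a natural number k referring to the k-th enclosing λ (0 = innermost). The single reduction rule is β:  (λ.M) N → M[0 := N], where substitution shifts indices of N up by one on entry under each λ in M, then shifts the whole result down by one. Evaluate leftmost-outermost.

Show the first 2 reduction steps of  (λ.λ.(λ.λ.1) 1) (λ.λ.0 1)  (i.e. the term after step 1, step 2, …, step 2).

  start: (λ.λ.(λ.λ.1) 1) (λ.λ.0 1)
  [1] λ.(λ.λ.1) (λ.λ.0 1)
  [2] λ.λ.λ.λ.0 1

Answer: after 2 steps: λ.λ.λ.λ.0 1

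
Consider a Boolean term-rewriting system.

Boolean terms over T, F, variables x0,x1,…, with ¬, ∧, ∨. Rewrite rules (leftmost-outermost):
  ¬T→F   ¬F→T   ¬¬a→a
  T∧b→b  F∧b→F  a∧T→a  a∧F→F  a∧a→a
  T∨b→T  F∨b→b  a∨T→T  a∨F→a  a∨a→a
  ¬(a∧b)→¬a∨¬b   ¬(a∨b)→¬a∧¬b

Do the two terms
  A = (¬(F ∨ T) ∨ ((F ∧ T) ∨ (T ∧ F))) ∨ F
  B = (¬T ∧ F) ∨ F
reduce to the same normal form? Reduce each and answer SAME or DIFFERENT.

Answer: SAME — A ⇓ F, B ⇓ F

Derivation:
Term A:
  start: (¬(F ∨ T) ∨ ((F ∧ T) ∨ (T ∧ F))) ∨ F
  step 1: ¬(F ∨ T) ∨ ((F ∧ T) ∨ (T ∧ F))
  step 2: (¬F ∧ ¬T) ∨ ((F ∧ T) ∨ (T ∧ F))
  step 3: (T ∧ ¬T) ∨ ((F ∧ T) ∨ (T ∧ F))
  step 4: ¬T ∨ ((F ∧ T) ∨ (T ∧ F))
  step 5: F ∨ ((F ∧ T) ∨ (T ∧ F))
  step 6: (F ∧ T) ∨ (T ∧ F)
  step 7: F ∨ (T ∧ F)
  step 8: T ∧ F
  step 9: F

Term B:
  start: (¬T ∧ F) ∨ F
  step 1: ¬T ∧ F
  step 2: F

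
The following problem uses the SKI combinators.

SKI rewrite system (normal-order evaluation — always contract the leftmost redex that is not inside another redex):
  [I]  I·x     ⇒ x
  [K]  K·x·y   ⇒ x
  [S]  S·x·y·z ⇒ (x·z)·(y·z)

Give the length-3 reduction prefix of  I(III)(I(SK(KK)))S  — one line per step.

  start: I(III)(I(SK(KK)))S
  →1  III(I(SK(KK)))S
  →2  II(I(SK(KK)))S
  →3  I(I(SK(KK)))S

Answer: after 3 steps: I(I(SK(KK)))S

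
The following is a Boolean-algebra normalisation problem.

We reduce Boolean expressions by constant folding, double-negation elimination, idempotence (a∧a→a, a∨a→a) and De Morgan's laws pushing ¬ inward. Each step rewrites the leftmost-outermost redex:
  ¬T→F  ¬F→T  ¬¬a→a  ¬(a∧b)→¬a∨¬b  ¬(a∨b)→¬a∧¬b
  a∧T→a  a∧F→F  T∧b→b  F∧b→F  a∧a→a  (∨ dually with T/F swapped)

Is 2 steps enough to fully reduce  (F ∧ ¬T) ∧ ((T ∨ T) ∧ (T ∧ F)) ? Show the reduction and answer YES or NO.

  start: (F ∧ ¬T) ∧ ((T ∨ T) ∧ (T ∧ F))
  step 1: F ∧ ((T ∨ T) ∧ (T ∧ F))
  step 2: F

Answer: YES — reaches normal form F in 2 ≤ 2 steps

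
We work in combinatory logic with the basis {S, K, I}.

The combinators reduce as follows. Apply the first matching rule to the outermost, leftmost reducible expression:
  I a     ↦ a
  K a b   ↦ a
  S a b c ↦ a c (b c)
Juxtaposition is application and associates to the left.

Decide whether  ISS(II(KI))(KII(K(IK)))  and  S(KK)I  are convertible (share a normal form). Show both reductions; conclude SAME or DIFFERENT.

Term A:
  start: ISS(II(KI))(KII(K(IK)))
  [1] SS(II(KI))(KII(K(IK)))
  [2] S(KII(K(IK)))(II(KI)(KII(K(IK))))
  [3] S(I(K(IK)))(II(KI)(KII(K(IK))))
  [4] S(K(IK))(II(KI)(KII(K(IK))))
  [5] S(KK)(II(KI)(KII(K(IK))))
  [6] S(KK)(I(KI)(KII(K(IK))))
  [7] S(KK)(KI(KII(K(IK))))
  [8] S(KK)I

Term B:
  start: S(KK)I

Answer: SAME — A ⇓ S(KK)I, B ⇓ S(KK)I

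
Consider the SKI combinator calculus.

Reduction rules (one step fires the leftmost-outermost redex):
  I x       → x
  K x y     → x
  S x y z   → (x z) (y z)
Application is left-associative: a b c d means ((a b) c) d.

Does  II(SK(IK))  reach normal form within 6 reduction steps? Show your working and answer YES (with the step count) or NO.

Answer: YES — reaches normal form SKK in 3 ≤ 6 steps

Derivation:
  start: II(SK(IK))
  →1  I(SK(IK))
  →2  SK(IK)
  →3  SKK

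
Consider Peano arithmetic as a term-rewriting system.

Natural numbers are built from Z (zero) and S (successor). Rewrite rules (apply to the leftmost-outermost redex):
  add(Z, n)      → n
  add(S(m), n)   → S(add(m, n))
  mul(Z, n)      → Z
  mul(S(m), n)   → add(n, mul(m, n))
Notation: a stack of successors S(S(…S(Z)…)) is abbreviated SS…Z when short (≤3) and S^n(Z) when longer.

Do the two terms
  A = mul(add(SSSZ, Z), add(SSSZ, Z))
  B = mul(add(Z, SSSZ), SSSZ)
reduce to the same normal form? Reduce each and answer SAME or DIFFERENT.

Term A:
  start: mul(add(SSSZ, Z), add(SSSZ, Z))
  →1  mul(S(add(SSZ, Z)), add(SSSZ, Z))
  →2  add(add(SSSZ, Z), mul(add(SSZ, Z), add(SSSZ, Z)))
  →3  add(S(add(SSZ, Z)), mul(add(SSZ, Z), add(SSSZ, Z)))
  →4  S(add(add(SSZ, Z), mul(add(SSZ, Z), add(SSSZ, Z))))
  →5  S(add(S(add(SZ, Z)), mul(add(SSZ, Z), add(SSSZ, Z))))
  →6  S(S(add(add(SZ, Z), mul(add(SSZ, Z), add(SSSZ, Z)))))
  →7  S(S(add(S(add(Z, Z)), mul(add(SSZ, Z), add(SSSZ, Z)))))
  →8  S(S(S(add(add(Z, Z), mul(add(SSZ, Z), add(SSSZ, Z))))))
  →9  S(S(S(add(Z, mul(add(SSZ, Z), add(SSSZ, Z))))))
  →10  S(S(S(mul(add(SSZ, Z), add(SSSZ, Z)))))
  →11  S(S(S(mul(S(add(SZ, Z)), add(SSSZ, Z)))))
  →12  S(S(S(add(add(SSSZ, Z), mul(add(SZ, Z), add(SSSZ, Z))))))
  →13  S(S(S(add(S(add(SSZ, Z)), mul(add(SZ, Z), add(SSSZ, Z))))))
  →14  S(S(S(S(add(add(SSZ, Z), mul(add(SZ, Z), add(SSSZ, Z)))))))
  →15  S(S(S(S(add(S(add(SZ, Z)), mul(add(SZ, Z), add(SSSZ, Z)))))))
  →16  S(S(S(S(S(add(add(SZ, Z), mul(add(SZ, Z), add(SSSZ, Z))))))))
  →17  S(S(S(S(S(add(S(add(Z, Z)), mul(add(SZ, Z), add(SSSZ, Z))))))))
  →18  S(S(S(S(S(S(add(add(Z, Z), mul(add(SZ, Z), add(SSSZ, Z)))))))))
  →19  S(S(S(S(S(S(add(Z, mul(add(SZ, Z), add(SSSZ, Z)))))))))
  →20  S(S(S(S(S(S(mul(add(SZ, Z), add(SSSZ, Z))))))))
  →21  S(S(S(S(S(S(mul(S(add(Z, Z)), add(SSSZ, Z))))))))
  →22  S(S(S(S(S(S(add(add(SSSZ, Z), mul(add(Z, Z), add(SSSZ, Z)))))))))
  →23  S(S(S(S(S(S(add(S(add(SSZ, Z)), mul(add(Z, Z), add(SSSZ, Z)))))))))
  →24  S(S(S(S(S(S(S(add(add(SSZ, Z), mul(add(Z, Z), add(SSSZ, Z))))))))))
  →25  S(S(S(S(S(S(S(add(S(add(SZ, Z)), mul(add(Z, Z), add(SSSZ, Z))))))))))
  →26  S(S(S(S(S(S(S(S(add(add(SZ, Z), mul(add(Z, Z), add(SSSZ, Z)))))))))))
  →27  S(S(S(S(S(S(S(S(add(S(add(Z, Z)), mul(add(Z, Z), add(SSSZ, Z)))))))))))
  →28  S(S(S(S(S(S(S(S(S(add(add(Z, Z), mul(add(Z, Z), add(SSSZ, Z))))))))))))
  →29  S(S(S(S(S(S(S(S(S(add(Z, mul(add(Z, Z), add(SSSZ, Z))))))))))))
  →30  S(S(S(S(S(S(S(S(S(mul(add(Z, Z), add(SSSZ, Z)))))))))))
  →31  S(S(S(S(S(S(S(S(S(mul(Z, add(SSSZ, Z)))))))))))
  →32  S^9(Z)

Term B:
  start: mul(add(Z, SSSZ), SSSZ)
  →1  mul(SSSZ, SSSZ)
  →2  add(SSSZ, mul(SSZ, SSSZ))
  →3  S(add(SSZ, mul(SSZ, SSSZ)))
  →4  S(S(add(SZ, mul(SSZ, SSSZ))))
  →5  S(S(S(add(Z, mul(SSZ, SSSZ)))))
  →6  S(S(S(mul(SSZ, SSSZ))))
  →7  S(S(S(add(SSSZ, mul(SZ, SSSZ)))))
  →8  S(S(S(S(add(SSZ, mul(SZ, SSSZ))))))
  →9  S(S(S(S(S(add(SZ, mul(SZ, SSSZ)))))))
  →10  S(S(S(S(S(S(add(Z, mul(SZ, SSSZ))))))))
  →11  S(S(S(S(S(S(mul(SZ, SSSZ)))))))
  →12  S(S(S(S(S(S(add(SSSZ, mul(Z, SSSZ))))))))
  →13  S(S(S(S(S(S(S(add(SSZ, mul(Z, SSSZ)))))))))
  →14  S(S(S(S(S(S(S(S(add(SZ, mul(Z, SSSZ))))))))))
  →15  S(S(S(S(S(S(S(S(S(add(Z, mul(Z, SSSZ)))))))))))
  →16  S(S(S(S(S(S(S(S(S(mul(Z, SSSZ))))))))))
  →17  S^9(Z)

Answer: SAME — A ⇓ S^9(Z), B ⇓ S^9(Z)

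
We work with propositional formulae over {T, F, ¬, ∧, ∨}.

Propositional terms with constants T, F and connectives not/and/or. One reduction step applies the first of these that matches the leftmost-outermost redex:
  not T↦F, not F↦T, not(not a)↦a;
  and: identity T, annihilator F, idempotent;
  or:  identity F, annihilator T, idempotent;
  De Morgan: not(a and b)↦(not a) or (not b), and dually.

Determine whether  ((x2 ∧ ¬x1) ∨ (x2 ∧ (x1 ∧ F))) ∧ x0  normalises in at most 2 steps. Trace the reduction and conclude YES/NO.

Answer: NO — after 2 steps the term is ((x2 ∧ ¬x1) ∨ F) ∧ x0, not yet normal

Working:
  start: ((x2 ∧ ¬x1) ∨ (x2 ∧ (x1 ∧ F))) ∧ x0
  step 1: ((x2 ∧ ¬x1) ∨ (x2 ∧ F)) ∧ x0
  step 2: ((x2 ∧ ¬x1) ∨ F) ∧ x0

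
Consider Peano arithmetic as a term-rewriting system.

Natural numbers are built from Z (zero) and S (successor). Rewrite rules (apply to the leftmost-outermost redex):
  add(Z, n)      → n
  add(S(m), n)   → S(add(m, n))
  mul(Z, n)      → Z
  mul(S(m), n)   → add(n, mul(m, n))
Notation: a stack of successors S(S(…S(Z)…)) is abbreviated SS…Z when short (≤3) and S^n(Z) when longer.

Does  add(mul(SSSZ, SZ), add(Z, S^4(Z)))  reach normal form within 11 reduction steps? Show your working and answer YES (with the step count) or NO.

  start: add(mul(SSSZ, SZ), add(Z, S^4(Z)))
  →1  add(add(SZ, mul(SSZ, SZ)), add(Z, S^4(Z)))
  →2  add(S(add(Z, mul(SSZ, SZ))), add(Z, S^4(Z)))
  →3  S(add(add(Z, mul(SSZ, SZ)), add(Z, S^4(Z))))
  →4  S(add(mul(SSZ, SZ), add(Z, S^4(Z))))
  →5  S(add(add(SZ, mul(SZ, SZ)), add(Z, S^4(Z))))
  →6  S(add(S(add(Z, mul(SZ, SZ))), add(Z, S^4(Z))))
  →7  S(S(add(add(Z, mul(SZ, SZ)), add(Z, S^4(Z)))))
  →8  S(S(add(mul(SZ, SZ), add(Z, S^4(Z)))))
  →9  S(S(add(add(SZ, mul(Z, SZ)), add(Z, S^4(Z)))))
  →10  S(S(add(S(add(Z, mul(Z, SZ))), add(Z, S^4(Z)))))
  →11  S(S(S(add(add(Z, mul(Z, SZ)), add(Z, S^4(Z))))))

Answer: NO — after 11 steps the term is S(S(S(add(add(Z, mul(Z, SZ)), add(Z, S^4(Z)))))), not yet normal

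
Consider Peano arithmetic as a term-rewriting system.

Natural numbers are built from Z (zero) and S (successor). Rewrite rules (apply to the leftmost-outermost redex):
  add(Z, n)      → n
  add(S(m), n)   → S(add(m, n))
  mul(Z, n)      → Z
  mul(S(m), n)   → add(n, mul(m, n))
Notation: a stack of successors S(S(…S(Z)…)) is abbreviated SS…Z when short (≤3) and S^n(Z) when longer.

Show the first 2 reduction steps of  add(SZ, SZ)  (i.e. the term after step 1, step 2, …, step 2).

  start: add(SZ, SZ)
  →1  S(add(Z, SZ))
  →2  SSZ

Answer: after 2 steps: SSZ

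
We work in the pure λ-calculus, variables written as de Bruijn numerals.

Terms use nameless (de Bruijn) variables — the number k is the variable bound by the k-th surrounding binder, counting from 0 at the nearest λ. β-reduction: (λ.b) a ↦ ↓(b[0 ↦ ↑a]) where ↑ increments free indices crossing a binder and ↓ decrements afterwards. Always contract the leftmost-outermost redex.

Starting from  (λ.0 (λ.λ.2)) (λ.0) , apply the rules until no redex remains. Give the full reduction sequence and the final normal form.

Answer: normal form = λ.λ.λ.0  (in 2 steps)

Derivation:
  start: (λ.0 (λ.λ.2)) (λ.0)
  [1] (λ.0) (λ.λ.λ.0)
  [2] λ.λ.λ.0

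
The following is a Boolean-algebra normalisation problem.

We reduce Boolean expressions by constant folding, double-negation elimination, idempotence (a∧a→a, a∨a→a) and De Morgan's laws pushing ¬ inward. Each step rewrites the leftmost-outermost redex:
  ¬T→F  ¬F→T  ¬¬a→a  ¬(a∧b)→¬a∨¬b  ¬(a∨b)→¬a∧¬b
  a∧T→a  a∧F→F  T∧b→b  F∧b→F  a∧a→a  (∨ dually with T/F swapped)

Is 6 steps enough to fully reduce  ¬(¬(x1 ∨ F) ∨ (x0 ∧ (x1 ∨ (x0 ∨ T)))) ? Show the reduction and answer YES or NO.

  start: ¬(¬(x1 ∨ F) ∨ (x0 ∧ (x1 ∨ (x0 ∨ T))))
  step 1: ¬¬(x1 ∨ F) ∧ ¬(x0 ∧ (x1 ∨ (x0 ∨ T)))
  step 2: (x1 ∨ F) ∧ ¬(x0 ∧ (x1 ∨ (x0 ∨ T)))
  step 3: x1 ∧ ¬(x0 ∧ (x1 ∨ (x0 ∨ T)))
  step 4: x1 ∧ (¬x0 ∨ ¬(x1 ∨ (x0 ∨ T)))
  step 5: x1 ∧ (¬x0 ∨ (¬x1 ∧ ¬(x0 ∨ T)))
  step 6: x1 ∧ (¬x0 ∨ (¬x1 ∧ (¬x0 ∧ ¬T)))

Answer: NO — after 6 steps the term is x1 ∧ (¬x0 ∨ (¬x1 ∧ (¬x0 ∧ ¬T))), not yet normal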